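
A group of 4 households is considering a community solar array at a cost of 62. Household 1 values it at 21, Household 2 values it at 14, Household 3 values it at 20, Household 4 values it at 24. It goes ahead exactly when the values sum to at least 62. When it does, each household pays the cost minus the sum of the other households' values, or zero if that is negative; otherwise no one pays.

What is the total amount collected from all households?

14

Total value 79 ≥ cost 62, so it is built.
Household 1: others sum to 58; max(0, 62 - 58) = 4.
Household 2: others sum to 65; max(0, 62 - 65) = 0.
Household 3: others sum to 59; max(0, 62 - 59) = 3.
Household 4: others sum to 55; max(0, 62 - 55) = 7.
Total collected = 4 + 0 + 3 + 7 = 14.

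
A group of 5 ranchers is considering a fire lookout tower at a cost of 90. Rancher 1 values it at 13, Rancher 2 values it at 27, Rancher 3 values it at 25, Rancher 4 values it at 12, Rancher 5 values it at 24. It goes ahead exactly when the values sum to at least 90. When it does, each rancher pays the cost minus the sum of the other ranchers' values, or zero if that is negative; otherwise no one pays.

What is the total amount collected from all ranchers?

Total value 101 ≥ cost 90, so it is built.
Rancher 1: others sum to 88; max(0, 90 - 88) = 2.
Rancher 2: others sum to 74; max(0, 90 - 74) = 16.
Rancher 3: others sum to 76; max(0, 90 - 76) = 14.
Rancher 4: others sum to 89; max(0, 90 - 89) = 1.
Rancher 5: others sum to 77; max(0, 90 - 77) = 13.
Total collected = 2 + 16 + 14 + 1 + 13 = 46.

46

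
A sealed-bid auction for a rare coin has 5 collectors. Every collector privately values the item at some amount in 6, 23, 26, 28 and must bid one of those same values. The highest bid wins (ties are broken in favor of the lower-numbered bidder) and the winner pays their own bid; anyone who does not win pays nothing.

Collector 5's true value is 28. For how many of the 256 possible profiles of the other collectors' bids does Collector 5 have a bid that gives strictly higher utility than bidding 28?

Others bid (6, 6, 6, 6): truth gives 0; bid 23 gives 5 > 0. Violating.
Others bid (6, 6, 6, 23): truth gives 0; bid 26 gives 2 > 0. Violating.
Others bid (6, 6, 23, 6): truth gives 0; bid 26 gives 2 > 0. Violating.
Others bid (6, 6, 23, 23): truth gives 0; bid 26 gives 2 > 0. Violating.
Others bid (6, 6, 6, 26): truth gives 0; no alternative beats it.
Others bid (6, 6, 6, 28): truth gives 0; no alternative beats it.
(Checking all 256 profiles: 16 have a profitable deviation, 240 do not.)

16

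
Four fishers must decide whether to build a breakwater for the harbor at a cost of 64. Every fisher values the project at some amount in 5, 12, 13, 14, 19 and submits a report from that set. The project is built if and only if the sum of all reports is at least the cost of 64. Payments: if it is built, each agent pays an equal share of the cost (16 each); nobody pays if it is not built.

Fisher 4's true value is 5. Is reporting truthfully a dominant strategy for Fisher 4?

Check each profile of the others' reports and compare truth against every alternative report.
Others report (14, 19, 19): truth gives 0, best alternative gives -11.
Others report (19, 14, 19): truth gives 0, best alternative gives -11.
Others report (19, 19, 14): truth gives 0, best alternative gives -11.
Others report (19, 19, 19): truth gives 0, best alternative gives -11.
Others report (5, 5, 5): truth gives 0, best alternative gives 0.
Others report (5, 5, 12): truth gives 0, best alternative gives 0.
(Remaining 119 profiles checked similarly; truth is weakly best in each.)
In every case the truthful report is at least as good as any alternative, so it is a dominant strategy.

Yes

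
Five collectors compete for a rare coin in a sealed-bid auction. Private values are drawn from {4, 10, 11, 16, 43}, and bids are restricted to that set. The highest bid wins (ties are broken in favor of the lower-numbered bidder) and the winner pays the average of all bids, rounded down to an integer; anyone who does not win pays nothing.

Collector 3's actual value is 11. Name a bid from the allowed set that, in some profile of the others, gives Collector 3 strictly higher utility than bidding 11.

16

Suppose Collector 1 bids 4, Collector 2 bids 4, Collector 4 bids 4 and Collector 5 bids 16.
Bid 11: loses, pays 0, utility 0.
Bid 16: wins, pays 8, utility 11 - 8 = 3.
So bidding 16 beats truth here (3 > 0).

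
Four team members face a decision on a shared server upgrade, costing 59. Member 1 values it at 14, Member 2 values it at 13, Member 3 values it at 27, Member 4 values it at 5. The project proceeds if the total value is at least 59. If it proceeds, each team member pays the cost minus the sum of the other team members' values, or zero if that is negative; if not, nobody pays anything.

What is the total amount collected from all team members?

59

Total value 59 ≥ cost 59, so it is built.
Member 1: others sum to 45; max(0, 59 - 45) = 14.
Member 2: others sum to 46; max(0, 59 - 46) = 13.
Member 3: others sum to 32; max(0, 59 - 32) = 27.
Member 4: others sum to 54; max(0, 59 - 54) = 5.
Total collected = 14 + 13 + 27 + 5 = 59.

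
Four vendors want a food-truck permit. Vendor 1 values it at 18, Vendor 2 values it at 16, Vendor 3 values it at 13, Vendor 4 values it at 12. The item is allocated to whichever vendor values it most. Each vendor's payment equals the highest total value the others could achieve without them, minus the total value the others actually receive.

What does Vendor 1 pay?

Vendor 1 has the highest value and receives the item.
Without Vendor 1, the item would go to the next-highest value, 16, so the others could achieve 16.
With Vendor 1 present and winning, the others receive nothing, so their total is 0.
Payment = 16 - 0 = 16.

16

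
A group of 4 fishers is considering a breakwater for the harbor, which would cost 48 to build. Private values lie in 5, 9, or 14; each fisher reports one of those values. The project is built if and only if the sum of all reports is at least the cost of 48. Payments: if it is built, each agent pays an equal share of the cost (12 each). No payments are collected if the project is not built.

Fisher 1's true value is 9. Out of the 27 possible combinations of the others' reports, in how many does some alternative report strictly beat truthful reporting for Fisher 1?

1

Others report (14, 14, 14): truth gives -3; report 5 gives 0 > -3. Violating.
Others report (5, 5, 5): truth gives 0; no alternative beats it.
Others report (5, 5, 9): truth gives 0; no alternative beats it.
(Checking all 27 profiles: 1 has a profitable deviation, 26 do not.)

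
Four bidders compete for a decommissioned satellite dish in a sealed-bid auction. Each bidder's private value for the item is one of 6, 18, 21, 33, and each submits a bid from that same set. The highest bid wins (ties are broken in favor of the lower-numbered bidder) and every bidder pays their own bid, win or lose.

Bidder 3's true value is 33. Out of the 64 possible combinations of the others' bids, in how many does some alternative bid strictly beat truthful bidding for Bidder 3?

40

Others bid (6, 6, 6): truth gives 0; bid 18 gives 15 > 0. Violating.
Others bid (6, 6, 18): truth gives 0; bid 18 gives 15 > 0. Violating.
Others bid (6, 6, 21): truth gives 0; bid 21 gives 12 > 0. Violating.
Others bid (6, 18, 6): truth gives 0; bid 21 gives 12 > 0. Violating.
Others bid (6, 6, 33): truth gives 0; no alternative beats it.
Others bid (6, 18, 33): truth gives 0; no alternative beats it.
(Checking all 64 profiles: 40 have a profitable deviation, 24 do not.)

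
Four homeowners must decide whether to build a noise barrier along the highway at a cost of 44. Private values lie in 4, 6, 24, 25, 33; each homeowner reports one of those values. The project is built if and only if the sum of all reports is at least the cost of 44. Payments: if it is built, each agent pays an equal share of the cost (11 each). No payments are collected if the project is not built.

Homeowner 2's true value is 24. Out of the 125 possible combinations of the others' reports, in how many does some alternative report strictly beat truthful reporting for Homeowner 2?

8

Others report (4, 4, 4): truth gives 0; report 33 gives 13 > 0. Violating.
Others report (4, 4, 6): truth gives 0; report 33 gives 13 > 0. Violating.
Others report (4, 6, 4): truth gives 0; report 33 gives 13 > 0. Violating.
Others report (4, 6, 6): truth gives 0; report 33 gives 13 > 0. Violating.
Others report (4, 4, 24): truth gives 13; no alternative beats it.
Others report (4, 4, 25): truth gives 13; no alternative beats it.
(Checking all 125 profiles: 8 have a profitable deviation, 117 do not.)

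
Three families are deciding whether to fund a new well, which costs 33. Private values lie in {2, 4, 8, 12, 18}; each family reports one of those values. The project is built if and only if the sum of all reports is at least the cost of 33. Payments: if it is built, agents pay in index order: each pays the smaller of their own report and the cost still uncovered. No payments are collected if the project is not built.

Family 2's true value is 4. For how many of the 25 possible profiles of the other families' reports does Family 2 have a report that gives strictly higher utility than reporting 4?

1

Others report (18, 18): truth gives 0; report 2 gives 2 > 0. Violating.
Others report (2, 2): truth gives 0; no alternative beats it.
Others report (2, 4): truth gives 0; no alternative beats it.
(Checking all 25 profiles: 1 has a profitable deviation, 24 do not.)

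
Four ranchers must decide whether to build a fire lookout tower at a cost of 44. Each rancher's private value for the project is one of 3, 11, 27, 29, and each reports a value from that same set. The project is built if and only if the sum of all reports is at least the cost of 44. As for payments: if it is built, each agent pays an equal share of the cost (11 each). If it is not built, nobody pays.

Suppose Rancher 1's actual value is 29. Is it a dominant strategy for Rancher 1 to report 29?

Check each profile of the others' reports and compare truth against every alternative report.
Others report (3, 3, 11): truth gives 18, best alternative gives 18.
Others report (3, 3, 27): truth gives 18, best alternative gives 18.
Others report (3, 3, 29): truth gives 18, best alternative gives 18.
Others report (3, 11, 3): truth gives 18, best alternative gives 18.
Others report (3, 11, 11): truth gives 18, best alternative gives 18.
Others report (3, 11, 27): truth gives 18, best alternative gives 18.
(Remaining 58 profiles checked similarly; truth is weakly best in each.)
In every case the truthful report is at least as good as any alternative, so it is a dominant strategy.

Yes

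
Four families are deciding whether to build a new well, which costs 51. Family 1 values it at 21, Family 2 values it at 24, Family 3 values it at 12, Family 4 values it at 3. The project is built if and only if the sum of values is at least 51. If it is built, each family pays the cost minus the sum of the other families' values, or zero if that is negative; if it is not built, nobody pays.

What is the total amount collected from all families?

30

Total value 60 ≥ cost 51, so it is built.
Family 1: others sum to 39; max(0, 51 - 39) = 12.
Family 2: others sum to 36; max(0, 51 - 36) = 15.
Family 3: others sum to 48; max(0, 51 - 48) = 3.
Family 4: others sum to 57; max(0, 51 - 57) = 0.
Total collected = 12 + 15 + 3 + 0 = 30.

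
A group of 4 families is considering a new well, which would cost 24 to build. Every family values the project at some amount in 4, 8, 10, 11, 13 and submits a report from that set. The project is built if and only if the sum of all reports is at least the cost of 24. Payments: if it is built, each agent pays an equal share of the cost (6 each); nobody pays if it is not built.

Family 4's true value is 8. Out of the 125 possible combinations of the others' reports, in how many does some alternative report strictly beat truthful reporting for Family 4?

1

Others report (4, 4, 4): truth gives 0; report 13 gives 2 > 0. Violating.
Others report (4, 4, 8): truth gives 2; no alternative beats it.
Others report (4, 4, 10): truth gives 2; no alternative beats it.
(Checking all 125 profiles: 1 has a profitable deviation, 124 do not.)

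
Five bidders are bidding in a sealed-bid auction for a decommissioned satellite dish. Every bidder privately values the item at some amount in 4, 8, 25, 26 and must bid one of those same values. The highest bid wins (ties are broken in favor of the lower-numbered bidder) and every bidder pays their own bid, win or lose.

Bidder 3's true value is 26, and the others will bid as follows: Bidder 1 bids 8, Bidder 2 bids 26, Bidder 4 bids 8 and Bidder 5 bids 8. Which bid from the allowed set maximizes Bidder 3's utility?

Bid 4: loses but pays 4, utility -4.
Bid 8: loses but pays 8, utility -8.
Bid 25: loses but pays 25, utility -25.
Bid 26: loses but pays 26, utility -26.
The best choice is 4 with utility -4.

4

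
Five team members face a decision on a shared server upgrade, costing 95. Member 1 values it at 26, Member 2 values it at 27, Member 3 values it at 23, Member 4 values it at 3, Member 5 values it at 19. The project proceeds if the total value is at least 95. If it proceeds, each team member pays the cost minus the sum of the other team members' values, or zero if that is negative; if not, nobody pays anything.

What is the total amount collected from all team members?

Total value 98 ≥ cost 95, so it is built.
Member 1: others sum to 72; max(0, 95 - 72) = 23.
Member 2: others sum to 71; max(0, 95 - 71) = 24.
Member 3: others sum to 75; max(0, 95 - 75) = 20.
Member 4: others sum to 95; max(0, 95 - 95) = 0.
Member 5: others sum to 79; max(0, 95 - 79) = 16.
Total collected = 23 + 24 + 20 + 0 + 16 = 83.

83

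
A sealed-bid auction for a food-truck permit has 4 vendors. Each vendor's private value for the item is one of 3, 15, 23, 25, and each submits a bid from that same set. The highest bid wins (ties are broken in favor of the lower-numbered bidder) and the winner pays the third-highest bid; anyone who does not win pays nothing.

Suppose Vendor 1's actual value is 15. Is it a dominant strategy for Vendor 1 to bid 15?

No

Consider the case where Vendor 2 bids 3, Vendor 3 bids 3 and Vendor 4 bids 23.
Truthful bid 15: loses, pays 0, utility 0.
Bid 23 instead: wins, pays 3, utility 15 - 3 = 12.
Since 12 > 0, bidding 23 is strictly better here, so truthful bidding is not dominant.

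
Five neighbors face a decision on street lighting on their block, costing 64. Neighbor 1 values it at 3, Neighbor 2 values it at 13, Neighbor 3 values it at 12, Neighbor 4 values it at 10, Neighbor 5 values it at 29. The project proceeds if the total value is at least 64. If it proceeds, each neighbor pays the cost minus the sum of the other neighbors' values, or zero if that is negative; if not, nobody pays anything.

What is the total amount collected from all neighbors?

Total value 67 ≥ cost 64, so it is built.
Neighbor 1: others sum to 64; max(0, 64 - 64) = 0.
Neighbor 2: others sum to 54; max(0, 64 - 54) = 10.
Neighbor 3: others sum to 55; max(0, 64 - 55) = 9.
Neighbor 4: others sum to 57; max(0, 64 - 57) = 7.
Neighbor 5: others sum to 38; max(0, 64 - 38) = 26.
Total collected = 0 + 10 + 9 + 7 + 26 = 52.

52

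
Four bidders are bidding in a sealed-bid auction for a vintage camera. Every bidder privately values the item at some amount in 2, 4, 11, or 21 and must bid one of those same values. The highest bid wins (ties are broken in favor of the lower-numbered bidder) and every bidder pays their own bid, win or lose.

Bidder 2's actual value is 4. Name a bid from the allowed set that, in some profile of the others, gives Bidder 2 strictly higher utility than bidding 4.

Suppose Bidder 1 bids 2, Bidder 3 bids 2 and Bidder 4 bids 11.
Bid 4: loses but pays 4, utility -4.
Bid 2: loses but pays 2, utility -2.
So bidding 2 beats truth here (-2 > -4).

2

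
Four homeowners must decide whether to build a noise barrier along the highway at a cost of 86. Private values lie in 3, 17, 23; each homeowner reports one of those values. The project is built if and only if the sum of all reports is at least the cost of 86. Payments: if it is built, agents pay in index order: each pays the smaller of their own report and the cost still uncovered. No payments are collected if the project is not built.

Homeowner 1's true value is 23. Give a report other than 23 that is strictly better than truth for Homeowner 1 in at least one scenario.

Suppose Homeowner 2 reports 23, Homeowner 3 reports 23 and Homeowner 4 reports 23.
Report 23: project built, pays 23, utility 23 - 23 = 0.
Report 17: project built, pays 17, utility 23 - 17 = 6.
So reporting 17 beats truth here (6 > 0).

17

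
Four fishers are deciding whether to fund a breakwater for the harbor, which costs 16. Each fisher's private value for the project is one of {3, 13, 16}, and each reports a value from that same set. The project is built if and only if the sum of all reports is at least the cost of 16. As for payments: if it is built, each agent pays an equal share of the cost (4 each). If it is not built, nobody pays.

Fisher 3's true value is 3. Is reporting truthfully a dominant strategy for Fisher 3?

Check each profile of the others' reports and compare truth against every alternative report.
Others report (3, 3, 3): truth gives 0, best alternative gives -1.
Others report (3, 3, 13): truth gives -1, best alternative gives -1.
Others report (3, 3, 16): truth gives -1, best alternative gives -1.
Others report (3, 13, 3): truth gives -1, best alternative gives -1.
Others report (3, 13, 13): truth gives -1, best alternative gives -1.
Others report (3, 13, 16): truth gives -1, best alternative gives -1.
(Remaining 21 profiles checked similarly; truth is weakly best in each.)
In every case the truthful report is at least as good as any alternative, so it is a dominant strategy.

Yes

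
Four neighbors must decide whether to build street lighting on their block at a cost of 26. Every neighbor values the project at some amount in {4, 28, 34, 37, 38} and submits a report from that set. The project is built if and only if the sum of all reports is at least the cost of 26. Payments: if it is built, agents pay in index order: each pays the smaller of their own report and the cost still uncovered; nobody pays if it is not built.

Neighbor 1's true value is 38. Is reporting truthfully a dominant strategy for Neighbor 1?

No

Consider the case where Neighbor 2 reports 4, Neighbor 3 reports 4 and Neighbor 4 reports 28.
Truthful report 38: project built, pays 26, utility 38 - 26 = 12.
Report 4 instead: project built, pays 4, utility 38 - 4 = 34.
Since 34 > 12, reporting 4 is strictly better here, so truthful reporting is not dominant.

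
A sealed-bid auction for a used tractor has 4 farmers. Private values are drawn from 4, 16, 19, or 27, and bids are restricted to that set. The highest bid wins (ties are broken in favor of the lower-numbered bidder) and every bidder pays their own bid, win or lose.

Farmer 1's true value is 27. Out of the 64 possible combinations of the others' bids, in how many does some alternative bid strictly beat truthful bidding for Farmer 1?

Others bid (4, 4, 4): truth gives 0; bid 4 gives 23 > 0. Violating.
Others bid (4, 4, 16): truth gives 0; bid 16 gives 11 > 0. Violating.
Others bid (4, 4, 19): truth gives 0; bid 19 gives 8 > 0. Violating.
Others bid (4, 16, 4): truth gives 0; bid 16 gives 11 > 0. Violating.
Others bid (4, 4, 27): truth gives 0; no alternative beats it.
Others bid (4, 16, 27): truth gives 0; no alternative beats it.
(Checking all 64 profiles: 27 have a profitable deviation, 37 do not.)

27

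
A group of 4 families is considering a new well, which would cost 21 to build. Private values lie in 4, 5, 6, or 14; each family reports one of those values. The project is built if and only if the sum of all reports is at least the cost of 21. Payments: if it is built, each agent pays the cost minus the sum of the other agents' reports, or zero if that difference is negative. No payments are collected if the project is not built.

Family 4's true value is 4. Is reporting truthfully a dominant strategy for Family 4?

Check each profile of the others' reports and compare truth against every alternative report.
Others report (4, 6, 6): truth gives 0, best alternative gives -1.
Others report (5, 5, 6): truth gives 0, best alternative gives -1.
Others report (5, 6, 5): truth gives 0, best alternative gives -1.
Others report (6, 4, 6): truth gives 0, best alternative gives -1.
Others report (6, 5, 5): truth gives 0, best alternative gives -1.
Others report (6, 6, 4): truth gives 0, best alternative gives -1.
(Remaining 58 profiles checked similarly; truth is weakly best in each.)
In every case the truthful report is at least as good as any alternative, so it is a dominant strategy.

Yes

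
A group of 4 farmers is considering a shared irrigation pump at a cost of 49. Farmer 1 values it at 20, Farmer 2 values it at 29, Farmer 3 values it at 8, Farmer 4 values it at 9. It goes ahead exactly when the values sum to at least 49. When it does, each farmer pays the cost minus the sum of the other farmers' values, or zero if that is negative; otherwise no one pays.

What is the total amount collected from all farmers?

Total value 66 ≥ cost 49, so it is built.
Farmer 1: others sum to 46; max(0, 49 - 46) = 3.
Farmer 2: others sum to 37; max(0, 49 - 37) = 12.
Farmer 3: others sum to 58; max(0, 49 - 58) = 0.
Farmer 4: others sum to 57; max(0, 49 - 57) = 0.
Total collected = 3 + 12 + 0 + 0 = 15.

15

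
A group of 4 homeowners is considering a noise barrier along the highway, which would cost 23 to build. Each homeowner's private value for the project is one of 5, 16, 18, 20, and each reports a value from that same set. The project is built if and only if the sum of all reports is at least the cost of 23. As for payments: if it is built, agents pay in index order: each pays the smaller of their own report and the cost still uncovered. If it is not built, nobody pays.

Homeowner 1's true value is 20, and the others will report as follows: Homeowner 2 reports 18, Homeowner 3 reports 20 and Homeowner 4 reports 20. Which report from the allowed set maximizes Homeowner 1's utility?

5

Report 5: project built, pays 5, utility 20 - 5 = 15.
Report 16: project built, pays 16, utility 20 - 16 = 4.
Report 18: project built, pays 18, utility 20 - 18 = 2.
Report 20: project built, pays 20, utility 20 - 20 = 0.
The best choice is 5 with utility 15.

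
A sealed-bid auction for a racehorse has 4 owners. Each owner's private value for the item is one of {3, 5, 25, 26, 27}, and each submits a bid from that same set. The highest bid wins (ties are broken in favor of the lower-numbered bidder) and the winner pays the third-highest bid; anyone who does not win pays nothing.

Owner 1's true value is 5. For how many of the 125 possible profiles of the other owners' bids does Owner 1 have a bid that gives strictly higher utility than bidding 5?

9

Others bid (3, 3, 25): truth gives 0; bid 25 gives 2 > 0. Violating.
Others bid (3, 3, 26): truth gives 0; bid 26 gives 2 > 0. Violating.
Others bid (3, 3, 27): truth gives 0; bid 27 gives 2 > 0. Violating.
Others bid (3, 25, 3): truth gives 0; bid 25 gives 2 > 0. Violating.
Others bid (3, 3, 3): truth gives 2; no alternative beats it.
Others bid (3, 3, 5): truth gives 2; no alternative beats it.
(Checking all 125 profiles: 9 have a profitable deviation, 116 do not.)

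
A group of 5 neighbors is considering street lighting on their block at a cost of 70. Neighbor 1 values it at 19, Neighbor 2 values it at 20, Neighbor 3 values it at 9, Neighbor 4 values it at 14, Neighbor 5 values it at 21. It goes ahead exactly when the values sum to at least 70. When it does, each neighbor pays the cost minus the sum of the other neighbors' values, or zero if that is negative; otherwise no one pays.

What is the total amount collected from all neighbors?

Total value 83 ≥ cost 70, so it is built.
Neighbor 1: others sum to 64; max(0, 70 - 64) = 6.
Neighbor 2: others sum to 63; max(0, 70 - 63) = 7.
Neighbor 3: others sum to 74; max(0, 70 - 74) = 0.
Neighbor 4: others sum to 69; max(0, 70 - 69) = 1.
Neighbor 5: others sum to 62; max(0, 70 - 62) = 8.
Total collected = 6 + 7 + 0 + 1 + 8 = 22.

22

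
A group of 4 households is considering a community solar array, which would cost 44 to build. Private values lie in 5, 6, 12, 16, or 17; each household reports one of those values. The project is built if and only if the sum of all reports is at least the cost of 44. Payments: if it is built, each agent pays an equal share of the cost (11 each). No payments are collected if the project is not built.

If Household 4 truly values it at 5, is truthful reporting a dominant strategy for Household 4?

Check each profile of the others' reports and compare truth against every alternative report.
Others report (5, 16, 17): truth gives 0, best alternative gives -6.
Others report (5, 17, 16): truth gives 0, best alternative gives -6.
Others report (6, 16, 16): truth gives 0, best alternative gives -6.
Others report (16, 5, 17): truth gives 0, best alternative gives -6.
Others report (16, 6, 16): truth gives 0, best alternative gives -6.
Others report (16, 16, 6): truth gives 0, best alternative gives -6.
(Remaining 119 profiles checked similarly; truth is weakly best in each.)
In every case the truthful report is at least as good as any alternative, so it is a dominant strategy.

Yes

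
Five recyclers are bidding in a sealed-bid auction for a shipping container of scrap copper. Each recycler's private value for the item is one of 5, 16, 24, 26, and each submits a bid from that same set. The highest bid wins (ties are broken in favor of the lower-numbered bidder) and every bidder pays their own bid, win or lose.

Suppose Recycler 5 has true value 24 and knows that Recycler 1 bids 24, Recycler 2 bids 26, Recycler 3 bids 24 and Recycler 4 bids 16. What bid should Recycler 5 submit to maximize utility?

Bid 5: loses but pays 5, utility -5.
Bid 16: loses but pays 16, utility -16.
Bid 24: loses but pays 24, utility -24.
Bid 26: loses but pays 26, utility -26.
The best choice is 5 with utility -5.

5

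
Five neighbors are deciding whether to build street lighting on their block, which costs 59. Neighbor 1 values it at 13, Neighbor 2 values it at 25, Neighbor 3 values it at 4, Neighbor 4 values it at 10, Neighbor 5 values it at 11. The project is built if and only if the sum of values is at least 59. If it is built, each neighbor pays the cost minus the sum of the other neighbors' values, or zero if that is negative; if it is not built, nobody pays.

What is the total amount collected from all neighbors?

43

Total value 63 ≥ cost 59, so it is built.
Neighbor 1: others sum to 50; max(0, 59 - 50) = 9.
Neighbor 2: others sum to 38; max(0, 59 - 38) = 21.
Neighbor 3: others sum to 59; max(0, 59 - 59) = 0.
Neighbor 4: others sum to 53; max(0, 59 - 53) = 6.
Neighbor 5: others sum to 52; max(0, 59 - 52) = 7.
Total collected = 9 + 21 + 0 + 6 + 7 = 43.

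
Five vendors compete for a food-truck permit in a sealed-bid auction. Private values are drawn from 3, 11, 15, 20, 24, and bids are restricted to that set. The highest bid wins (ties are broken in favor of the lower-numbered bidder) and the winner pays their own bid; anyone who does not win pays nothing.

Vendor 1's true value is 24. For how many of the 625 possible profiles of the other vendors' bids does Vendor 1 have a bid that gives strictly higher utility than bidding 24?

Others bid (3, 3, 3, 3): truth gives 0; bid 3 gives 21 > 0. Violating.
Others bid (3, 3, 3, 11): truth gives 0; bid 11 gives 13 > 0. Violating.
Others bid (3, 3, 3, 15): truth gives 0; bid 15 gives 9 > 0. Violating.
Others bid (3, 3, 3, 20): truth gives 0; bid 20 gives 4 > 0. Violating.
Others bid (3, 3, 3, 24): truth gives 0; no alternative beats it.
Others bid (3, 3, 11, 24): truth gives 0; no alternative beats it.
(Checking all 625 profiles: 256 have a profitable deviation, 369 do not.)

256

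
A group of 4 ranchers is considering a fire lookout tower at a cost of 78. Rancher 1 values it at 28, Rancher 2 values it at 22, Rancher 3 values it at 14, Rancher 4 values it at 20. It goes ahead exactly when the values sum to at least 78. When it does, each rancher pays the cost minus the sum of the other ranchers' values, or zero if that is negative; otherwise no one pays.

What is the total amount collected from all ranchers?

60

Total value 84 ≥ cost 78, so it is built.
Rancher 1: others sum to 56; max(0, 78 - 56) = 22.
Rancher 2: others sum to 62; max(0, 78 - 62) = 16.
Rancher 3: others sum to 70; max(0, 78 - 70) = 8.
Rancher 4: others sum to 64; max(0, 78 - 64) = 14.
Total collected = 22 + 16 + 8 + 14 = 60.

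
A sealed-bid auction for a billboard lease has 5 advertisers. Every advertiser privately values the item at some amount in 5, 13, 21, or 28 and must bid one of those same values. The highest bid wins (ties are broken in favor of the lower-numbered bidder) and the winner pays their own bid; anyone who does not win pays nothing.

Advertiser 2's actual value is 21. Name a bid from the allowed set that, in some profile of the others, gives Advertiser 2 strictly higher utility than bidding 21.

Suppose Advertiser 1 bids 5, Advertiser 3 bids 5, Advertiser 4 bids 5 and Advertiser 5 bids 5.
Bid 21: wins, pays 21, utility 21 - 21 = 0.
Bid 13: wins, pays 13, utility 21 - 13 = 8.
So bidding 13 beats truth here (8 > 0).

13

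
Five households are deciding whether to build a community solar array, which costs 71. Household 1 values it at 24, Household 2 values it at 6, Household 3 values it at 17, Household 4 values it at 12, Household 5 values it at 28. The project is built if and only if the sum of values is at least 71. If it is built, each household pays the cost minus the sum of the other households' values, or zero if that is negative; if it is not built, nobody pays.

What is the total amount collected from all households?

21

Total value 87 ≥ cost 71, so it is built.
Household 1: others sum to 63; max(0, 71 - 63) = 8.
Household 2: others sum to 81; max(0, 71 - 81) = 0.
Household 3: others sum to 70; max(0, 71 - 70) = 1.
Household 4: others sum to 75; max(0, 71 - 75) = 0.
Household 5: others sum to 59; max(0, 71 - 59) = 12.
Total collected = 8 + 0 + 1 + 0 + 12 = 21.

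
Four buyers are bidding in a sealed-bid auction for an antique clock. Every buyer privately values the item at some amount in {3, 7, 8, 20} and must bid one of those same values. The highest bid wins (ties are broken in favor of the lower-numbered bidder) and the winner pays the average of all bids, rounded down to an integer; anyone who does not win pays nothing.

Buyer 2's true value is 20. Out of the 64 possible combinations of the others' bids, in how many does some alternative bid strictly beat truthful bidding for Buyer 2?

Others bid (3, 3, 3): truth gives 13; bid 7 gives 16 > 13. Violating.
Others bid (3, 3, 7): truth gives 12; bid 7 gives 15 > 12. Violating.
Others bid (3, 3, 8): truth gives 12; bid 8 gives 15 > 12. Violating.
Others bid (3, 7, 3): truth gives 12; bid 7 gives 15 > 12. Violating.
Others bid (3, 3, 20): truth gives 9; no alternative beats it.
Others bid (3, 7, 20): truth gives 8; no alternative beats it.
(Checking all 64 profiles: 18 have a profitable deviation, 46 do not.)

18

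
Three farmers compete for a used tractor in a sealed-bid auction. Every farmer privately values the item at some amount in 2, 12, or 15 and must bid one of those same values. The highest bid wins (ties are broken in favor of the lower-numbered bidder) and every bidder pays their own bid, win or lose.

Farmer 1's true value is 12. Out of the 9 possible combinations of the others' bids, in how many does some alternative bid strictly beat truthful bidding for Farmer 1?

Others bid (2, 2): truth gives 0; bid 2 gives 10 > 0. Violating.
Others bid (2, 15): truth gives -12; bid 2 gives -2 > -12. Violating.
Others bid (12, 15): truth gives -12; bid 2 gives -2 > -12. Violating.
Others bid (15, 2): truth gives -12; bid 2 gives -2 > -12. Violating.
Others bid (2, 12): truth gives 0; no alternative beats it.
Others bid (12, 2): truth gives 0; no alternative beats it.
(Checking all 9 profiles: 6 have a profitable deviation, 3 do not.)

6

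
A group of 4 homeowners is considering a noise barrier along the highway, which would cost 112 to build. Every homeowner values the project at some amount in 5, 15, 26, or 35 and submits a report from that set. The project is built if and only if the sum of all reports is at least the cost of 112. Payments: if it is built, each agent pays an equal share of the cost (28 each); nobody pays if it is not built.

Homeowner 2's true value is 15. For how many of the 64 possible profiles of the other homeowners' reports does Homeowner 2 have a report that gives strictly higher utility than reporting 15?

Others report (35, 35, 35): truth gives -13; report 5 gives 0 > -13. Violating.
Others report (5, 5, 5): truth gives 0; no alternative beats it.
Others report (5, 5, 15): truth gives 0; no alternative beats it.
(Checking all 64 profiles: 1 has a profitable deviation, 63 do not.)

1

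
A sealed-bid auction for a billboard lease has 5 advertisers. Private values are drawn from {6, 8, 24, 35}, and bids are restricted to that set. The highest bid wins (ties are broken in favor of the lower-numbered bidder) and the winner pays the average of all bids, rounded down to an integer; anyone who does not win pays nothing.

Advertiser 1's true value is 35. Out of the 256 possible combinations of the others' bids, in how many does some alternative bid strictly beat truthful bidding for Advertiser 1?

Others bid (6, 6, 6, 6): truth gives 24; bid 6 gives 29 > 24. Violating.
Others bid (6, 6, 6, 8): truth gives 23; bid 8 gives 29 > 23. Violating.
Others bid (6, 6, 6, 24): truth gives 20; bid 24 gives 22 > 20. Violating.
Others bid (6, 6, 8, 6): truth gives 23; bid 8 gives 29 > 23. Violating.
Others bid (6, 6, 6, 35): truth gives 18; no alternative beats it.
Others bid (6, 6, 8, 35): truth gives 17; no alternative beats it.
(Checking all 256 profiles: 81 have a profitable deviation, 175 do not.)

81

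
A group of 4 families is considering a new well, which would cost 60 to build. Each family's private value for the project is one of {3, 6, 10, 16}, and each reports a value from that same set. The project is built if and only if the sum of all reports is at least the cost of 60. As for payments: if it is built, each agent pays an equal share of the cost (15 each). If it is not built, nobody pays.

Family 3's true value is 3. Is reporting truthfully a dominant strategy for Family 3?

Check each profile of the others' reports and compare truth against every alternative report.
Others report (3, 3, 3): truth gives 0, best alternative gives 0.
Others report (3, 3, 6): truth gives 0, best alternative gives 0.
Others report (3, 3, 10): truth gives 0, best alternative gives 0.
Others report (3, 3, 16): truth gives 0, best alternative gives 0.
Others report (3, 6, 3): truth gives 0, best alternative gives 0.
Others report (3, 6, 6): truth gives 0, best alternative gives 0.
(Remaining 58 profiles checked similarly; truth is weakly best in each.)
In every case the truthful report is at least as good as any alternative, so it is a dominant strategy.

Yes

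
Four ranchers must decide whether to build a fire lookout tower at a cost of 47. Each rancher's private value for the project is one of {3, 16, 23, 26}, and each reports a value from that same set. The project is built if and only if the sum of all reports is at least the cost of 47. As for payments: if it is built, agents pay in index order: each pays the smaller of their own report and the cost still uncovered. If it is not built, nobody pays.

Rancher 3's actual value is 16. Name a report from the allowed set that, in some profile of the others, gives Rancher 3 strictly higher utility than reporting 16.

3

Suppose Rancher 1 reports 3, Rancher 2 reports 16 and Rancher 4 reports 26.
Report 16: project built, pays 16, utility 16 - 16 = 0.
Report 3: project built, pays 3, utility 16 - 3 = 13.
So reporting 3 beats truth here (13 > 0).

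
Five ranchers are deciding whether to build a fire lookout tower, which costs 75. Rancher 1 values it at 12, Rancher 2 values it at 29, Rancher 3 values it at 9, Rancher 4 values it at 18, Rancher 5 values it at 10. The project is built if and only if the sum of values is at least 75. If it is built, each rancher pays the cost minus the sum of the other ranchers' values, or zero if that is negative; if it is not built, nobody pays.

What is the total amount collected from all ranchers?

Total value 78 ≥ cost 75, so it is built.
Rancher 1: others sum to 66; max(0, 75 - 66) = 9.
Rancher 2: others sum to 49; max(0, 75 - 49) = 26.
Rancher 3: others sum to 69; max(0, 75 - 69) = 6.
Rancher 4: others sum to 60; max(0, 75 - 60) = 15.
Rancher 5: others sum to 68; max(0, 75 - 68) = 7.
Total collected = 9 + 26 + 6 + 15 + 7 = 63.

63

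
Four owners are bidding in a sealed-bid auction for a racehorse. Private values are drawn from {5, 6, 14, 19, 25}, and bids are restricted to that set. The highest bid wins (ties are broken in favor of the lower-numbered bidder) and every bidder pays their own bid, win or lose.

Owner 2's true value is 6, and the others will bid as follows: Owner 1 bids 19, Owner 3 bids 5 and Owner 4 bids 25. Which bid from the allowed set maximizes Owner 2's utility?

Bid 5: loses but pays 5, utility -5.
Bid 6: loses but pays 6, utility -6.
Bid 14: loses but pays 14, utility -14.
Bid 19: loses but pays 19, utility -19.
Bid 25: wins, pays 25, utility 6 - 25 = -19.
The best choice is 5 with utility -5.

5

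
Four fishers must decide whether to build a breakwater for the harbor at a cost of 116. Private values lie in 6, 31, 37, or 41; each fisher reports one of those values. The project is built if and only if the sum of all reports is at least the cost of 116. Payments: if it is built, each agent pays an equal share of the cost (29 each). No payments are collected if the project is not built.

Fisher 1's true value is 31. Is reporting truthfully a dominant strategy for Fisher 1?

Consider the case where Fisher 2 reports 6, Fisher 3 reports 31 and Fisher 4 reports 41.
Truthful report 31: project not built, utility 0.
Report 41 instead: project built, pays 29, utility 31 - 29 = 2.
Since 2 > 0, reporting 41 is strictly better here, so truthful reporting is not dominant.

No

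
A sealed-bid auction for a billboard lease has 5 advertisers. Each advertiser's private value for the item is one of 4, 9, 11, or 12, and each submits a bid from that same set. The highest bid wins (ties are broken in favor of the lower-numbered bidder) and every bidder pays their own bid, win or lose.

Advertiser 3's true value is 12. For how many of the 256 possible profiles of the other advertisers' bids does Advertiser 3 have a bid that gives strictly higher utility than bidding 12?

Others bid (4, 4, 4, 4): truth gives 0; bid 9 gives 3 > 0. Violating.
Others bid (4, 4, 4, 9): truth gives 0; bid 9 gives 3 > 0. Violating.
Others bid (4, 4, 4, 11): truth gives 0; bid 11 gives 1 > 0. Violating.
Others bid (4, 4, 9, 4): truth gives 0; bid 9 gives 3 > 0. Violating.
Others bid (4, 4, 4, 12): truth gives 0; no alternative beats it.
Others bid (4, 4, 9, 12): truth gives 0; no alternative beats it.
(Checking all 256 profiles: 148 have a profitable deviation, 108 do not.)

148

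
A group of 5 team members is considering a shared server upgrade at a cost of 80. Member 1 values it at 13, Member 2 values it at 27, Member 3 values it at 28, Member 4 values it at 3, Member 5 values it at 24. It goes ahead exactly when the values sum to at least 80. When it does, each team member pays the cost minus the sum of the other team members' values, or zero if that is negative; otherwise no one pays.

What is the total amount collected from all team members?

34

Total value 95 ≥ cost 80, so it is built.
Member 1: others sum to 82; max(0, 80 - 82) = 0.
Member 2: others sum to 68; max(0, 80 - 68) = 12.
Member 3: others sum to 67; max(0, 80 - 67) = 13.
Member 4: others sum to 92; max(0, 80 - 92) = 0.
Member 5: others sum to 71; max(0, 80 - 71) = 9.
Total collected = 0 + 12 + 13 + 0 + 9 = 34.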